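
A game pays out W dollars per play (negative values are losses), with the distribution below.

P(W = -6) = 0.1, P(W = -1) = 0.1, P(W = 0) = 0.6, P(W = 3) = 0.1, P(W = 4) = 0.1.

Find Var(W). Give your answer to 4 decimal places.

6.2000

E[W] = (-6)(0.1) + (-1)(0.1) + (0)(0.6) + (3)(0.1) + (4)(0.1) = 0
E[W²] = (-6)²(0.1) + (-1)²(0.1) + (0)²(0.6) + (3)²(0.1) + (4)²(0.1) = 6.2
Var(W) = E[W²] − (E[W])² = 6.2 − (0)² = 6.2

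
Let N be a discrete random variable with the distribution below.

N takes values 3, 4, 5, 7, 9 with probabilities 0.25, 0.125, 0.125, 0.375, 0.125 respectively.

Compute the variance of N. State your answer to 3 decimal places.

E[N] = (3)(0.25) + (4)(0.125) + (5)(0.125) + (7)(0.375) + (9)(0.125) = 5.625
E[N²] = (3)²(0.25) + (4)²(0.125) + (5)²(0.125) + (7)²(0.375) + (9)²(0.125) = 35.875
V(N) = E[N²] − (E[N])² = 35.875 − (5.625)² = 4.234375

4.234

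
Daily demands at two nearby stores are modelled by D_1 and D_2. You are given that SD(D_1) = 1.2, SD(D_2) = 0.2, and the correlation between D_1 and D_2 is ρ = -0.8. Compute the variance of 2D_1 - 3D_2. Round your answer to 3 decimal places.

Var(D_1) = (1.2)² = 1.44;  Var(D_2) = (0.2)² = 0.04
cov(D_1,D_2) = ρ·SD(D_1)·SD(D_2) = -0.8·1.2·0.2 = -0.192
Var(2D_1 - 3D_2) = (2)²·Var(D_1) + (-3)²·Var(D_2) + 2·(2)·(-3)·cov(D_1,D_2)
= 4·1.44 + 9·0.04 + -12·-0.192 = 8.424

8.424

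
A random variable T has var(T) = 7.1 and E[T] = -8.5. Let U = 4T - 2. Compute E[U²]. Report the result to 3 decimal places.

1409.600

E[4T - 2] = 4·-8.5 − 2 = -36
var(4T - 2) = (4)²·7.1 = 113.6
E[U²] = var(U) + (E[U])² = 113.6 + (-36)² = 1409.6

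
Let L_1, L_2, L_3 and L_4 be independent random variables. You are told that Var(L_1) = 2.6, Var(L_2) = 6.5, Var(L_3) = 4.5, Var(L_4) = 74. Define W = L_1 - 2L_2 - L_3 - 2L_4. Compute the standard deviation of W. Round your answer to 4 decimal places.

By independence, Var(W) = (1)²Var(L_1) + (-2)²Var(L_2) + (-1)²Var(L_3) + (-2)²Var(L_4)
= (1)²·2.6 + (-2)²·6.5 + (-1)²·4.5 + (-2)²·74 = 329.1
SD(W) = √329.1 ≈ 18.1411

18.1411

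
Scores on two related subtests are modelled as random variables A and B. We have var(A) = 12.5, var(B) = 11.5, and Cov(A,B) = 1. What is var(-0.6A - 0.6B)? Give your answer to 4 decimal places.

9.3600

var(-0.6A - 0.6B) = (-0.6)²·var(A) + (-0.6)²·var(B) + 2·(-0.6)·(-0.6)·Cov(A,B)
= 0.36·12.5 + 0.36·11.5 + 0.72·1 = 9.36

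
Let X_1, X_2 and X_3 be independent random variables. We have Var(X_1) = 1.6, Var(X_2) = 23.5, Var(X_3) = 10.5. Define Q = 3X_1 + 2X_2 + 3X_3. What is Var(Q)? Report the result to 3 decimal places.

By independence, Var(Q) = (3)²Var(X_1) + (2)²Var(X_2) + (3)²Var(X_3)
= (3)²·1.6 + (2)²·23.5 + (3)²·10.5 = 202.9

202.900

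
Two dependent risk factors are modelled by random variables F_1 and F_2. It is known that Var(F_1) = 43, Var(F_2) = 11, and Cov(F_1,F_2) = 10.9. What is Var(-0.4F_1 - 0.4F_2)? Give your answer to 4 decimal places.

12.1280

Var(-0.4F_1 - 0.4F_2) = (-0.4)²·Var(F_1) + (-0.4)²·Var(F_2) + 2·(-0.4)·(-0.4)·Cov(F_1,F_2)
= 0.16·43 + 0.16·11 + 0.32·10.9 = 12.128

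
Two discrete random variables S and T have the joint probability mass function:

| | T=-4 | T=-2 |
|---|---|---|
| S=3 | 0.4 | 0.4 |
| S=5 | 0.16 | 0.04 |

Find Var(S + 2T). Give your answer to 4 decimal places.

E[S] = 3.4,  E[T] = -3.12,  E[ST] = -10.8
Var(S) = 12.2 − (3.4)² = 0.64;  Var(T) = 10.72 − (-3.12)² = 0.9856
Cov(S,T) = -10.8 − (3.4)(-3.12) = -0.192
Var(S + 2T) = (1)²·0.64 + (2)²·0.9856 + 2·(1)·(2)·-0.192 = 3.8144

3.8144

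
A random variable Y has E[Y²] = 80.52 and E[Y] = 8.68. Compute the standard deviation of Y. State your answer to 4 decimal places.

2.2754

V(Y) = 80.52 − (8.68)² = 5.1776
σ(Y) = √5.1776 ≈ 2.2754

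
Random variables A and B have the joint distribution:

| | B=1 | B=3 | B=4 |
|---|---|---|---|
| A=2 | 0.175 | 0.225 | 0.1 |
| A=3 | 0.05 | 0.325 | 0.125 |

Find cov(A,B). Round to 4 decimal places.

E[A] = 2.5,  E[B] = 2.775
E[AB] = 7.075
cov(A,B) = E[AB] − E[A]E[B] = 7.075 − (2.5)(2.775) = 0.1375

0.1375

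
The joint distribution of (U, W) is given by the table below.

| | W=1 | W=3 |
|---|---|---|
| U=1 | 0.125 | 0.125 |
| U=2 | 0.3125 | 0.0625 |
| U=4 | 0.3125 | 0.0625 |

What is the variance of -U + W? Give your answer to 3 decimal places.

E[U] = 2.5,  E[W] = 1.5,  E[UW] = 3.5
V(U) = 7.75 − (2.5)² = 1.5;  V(W) = 3 − (1.5)² = 0.75
cov(U,W) = 3.5 − (2.5)(1.5) = -0.25
V(-U + W) = (-1)²·1.5 + (1)²·0.75 + 2·(-1)·(1)·-0.25 = 2.75

2.750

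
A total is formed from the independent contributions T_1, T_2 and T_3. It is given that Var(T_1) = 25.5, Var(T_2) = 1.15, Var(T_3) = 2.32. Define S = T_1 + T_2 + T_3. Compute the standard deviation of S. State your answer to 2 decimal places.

By independence, Var(S) = (1)²Var(T_1) + (1)²Var(T_2) + (1)²Var(T_3)
= (1)²·25.5 + (1)²·1.15 + (1)²·2.32 = 28.97
σ(S) = √28.97 ≈ 5.38

5.38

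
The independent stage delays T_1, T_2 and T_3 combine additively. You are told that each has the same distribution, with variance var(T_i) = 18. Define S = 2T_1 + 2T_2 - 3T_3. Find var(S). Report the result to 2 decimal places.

By independence, var(S) = (2)²var(T_1) + (2)²var(T_2) + (-3)²var(T_3)
= (2)²·18 + (2)²·18 + (-3)²·18 = 306

306.00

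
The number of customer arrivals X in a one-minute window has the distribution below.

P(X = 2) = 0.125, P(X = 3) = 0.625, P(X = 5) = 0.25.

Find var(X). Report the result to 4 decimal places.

E[X] = (2)(0.125) + (3)(0.625) + (5)(0.25) = 3.375
E[X²] = (2)²(0.125) + (3)²(0.625) + (5)²(0.25) = 12.375
var(X) = E[X²] − (E[X])² = 12.375 − (3.375)² = 0.984375

0.9844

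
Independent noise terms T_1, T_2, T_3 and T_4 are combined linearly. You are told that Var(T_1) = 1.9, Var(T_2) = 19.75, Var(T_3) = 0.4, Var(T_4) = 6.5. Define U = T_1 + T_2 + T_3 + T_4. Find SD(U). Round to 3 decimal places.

By independence, Var(U) = (1)²Var(T_1) + (1)²Var(T_2) + (1)²Var(T_3) + (1)²Var(T_4)
= (1)²·1.9 + (1)²·19.75 + (1)²·0.4 + (1)²·6.5 = 28.55
SD(U) = √28.55 ≈ 5.343

5.343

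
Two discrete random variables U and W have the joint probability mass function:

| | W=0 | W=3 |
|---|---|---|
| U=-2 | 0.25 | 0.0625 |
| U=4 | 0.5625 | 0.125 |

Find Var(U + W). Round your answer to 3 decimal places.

E[U] = 2.125,  E[W] = 0.5625,  E[UW] = 1.125
Var(U) = 12.25 − (2.125)² = 7.734375;  Var(W) = 1.6875 − (0.5625)² = 1.37109375
Cov(U,W) = 1.125 − (2.125)(0.5625) = -0.0703125
Var(U + W) = (1)²·7.734375 + (1)²·1.37109375 + 2·(1)·(1)·-0.0703125 = 8.96484375

8.965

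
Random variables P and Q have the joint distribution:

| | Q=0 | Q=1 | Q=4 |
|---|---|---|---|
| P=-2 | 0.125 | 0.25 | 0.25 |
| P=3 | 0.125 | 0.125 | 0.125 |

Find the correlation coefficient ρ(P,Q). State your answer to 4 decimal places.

E[P] = -0.125,  E[Q] = 1.875
E[PQ] = -0.625
cov(P,Q) = E[PQ] − E[P]E[Q] = -0.625 − (-0.125)(1.875) = -0.390625
Var(P) = 5.859375,  Var(Q) = 2.859375
ρ = -0.390625 / √(5.859375·2.859375) ≈ -0.0954

-0.0954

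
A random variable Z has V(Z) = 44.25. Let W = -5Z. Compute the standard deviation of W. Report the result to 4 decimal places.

33.2603

V(-5Z) = (-5)²·44.25 = 1106.25
σ(W) = √1106.25 ≈ 33.2603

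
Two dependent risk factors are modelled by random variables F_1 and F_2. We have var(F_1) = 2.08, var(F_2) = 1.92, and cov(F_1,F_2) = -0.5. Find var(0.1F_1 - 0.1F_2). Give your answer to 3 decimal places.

0.050

var(0.1F_1 - 0.1F_2) = (0.1)²·var(F_1) + (-0.1)²·var(F_2) + 2·(0.1)·(-0.1)·cov(F_1,F_2)
= 0.01·2.08 + 0.01·1.92 + -0.02·-0.5 = 0.05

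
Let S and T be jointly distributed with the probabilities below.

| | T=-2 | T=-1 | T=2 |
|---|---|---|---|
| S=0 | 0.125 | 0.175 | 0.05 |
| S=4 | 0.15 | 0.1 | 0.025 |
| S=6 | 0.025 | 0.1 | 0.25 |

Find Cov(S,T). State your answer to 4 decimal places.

1.7888

E[S] = 3.35,  E[T] = -0.325
E[ST] = 0.7
Cov(S,T) = E[ST] − E[S]E[T] = 0.7 − (3.35)(-0.325) = 1.78875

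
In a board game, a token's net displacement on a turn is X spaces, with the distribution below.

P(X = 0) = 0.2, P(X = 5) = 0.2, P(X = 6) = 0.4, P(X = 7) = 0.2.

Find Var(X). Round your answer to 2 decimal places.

6.16

E[X] = (0)(0.2) + (5)(0.2) + (6)(0.4) + (7)(0.2) = 4.8
E[X²] = (0)²(0.2) + (5)²(0.2) + (6)²(0.4) + (7)²(0.2) = 29.2
Var(X) = E[X²] − (E[X])² = 29.2 − (4.8)² = 6.16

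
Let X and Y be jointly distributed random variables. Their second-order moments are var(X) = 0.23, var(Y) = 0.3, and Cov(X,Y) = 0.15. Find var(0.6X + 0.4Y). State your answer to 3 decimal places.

var(0.6X + 0.4Y) = (0.6)²·var(X) + (0.4)²·var(Y) + 2·(0.6)·(0.4)·Cov(X,Y)
= 0.36·0.23 + 0.16·0.3 + 0.48·0.15 = 0.2028

0.203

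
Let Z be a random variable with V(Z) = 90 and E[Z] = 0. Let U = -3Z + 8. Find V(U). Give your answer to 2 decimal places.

V(-3Z + 8) = (-3)²·V(Z) = 9·90 = 810

810.00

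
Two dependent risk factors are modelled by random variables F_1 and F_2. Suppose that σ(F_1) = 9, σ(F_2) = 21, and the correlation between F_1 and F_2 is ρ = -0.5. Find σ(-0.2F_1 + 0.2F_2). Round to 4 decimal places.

5.3329

var(F_1) = (9)² = 81;  var(F_2) = (21)² = 441
cov(F_1,F_2) = ρ·σ(F_1)·σ(F_2) = -0.5·9·21 = -94.5
var(-0.2F_1 + 0.2F_2) = (-0.2)²·var(F_1) + (0.2)²·var(F_2) + 2·(-0.2)·(0.2)·cov(F_1,F_2)
= 0.04·81 + 0.04·441 + -0.08·-94.5 = 28.44
σ(-0.2F_1 + 0.2F_2) = √28.44 ≈ 5.3329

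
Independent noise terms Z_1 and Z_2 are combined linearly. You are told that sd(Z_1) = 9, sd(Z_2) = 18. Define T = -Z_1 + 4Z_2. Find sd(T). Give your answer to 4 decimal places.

72.5603

var(Z_1) = 81, var(Z_2) = 324
By independence, var(T) = (-1)²var(Z_1) + (4)²var(Z_2)
= (-1)²·81 + (4)²·324 = 5265
sd(T) = √5265 ≈ 72.5603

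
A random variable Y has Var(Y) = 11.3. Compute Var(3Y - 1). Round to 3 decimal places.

Var(3Y - 1) = (3)²·Var(Y) = 9·11.3 = 101.7

101.700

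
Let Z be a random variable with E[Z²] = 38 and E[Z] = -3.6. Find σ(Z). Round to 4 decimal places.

Var(Z) = 38 − (-3.6)² = 25.04
σ(Z) = √25.04 ≈ 5.0040

5.0040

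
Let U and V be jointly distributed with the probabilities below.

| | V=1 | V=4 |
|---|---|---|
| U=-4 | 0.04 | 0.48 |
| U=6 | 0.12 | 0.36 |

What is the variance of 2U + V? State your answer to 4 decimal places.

E[U] = 0.8,  E[V] = 3.52,  E[UV] = 1.52
Var(U) = 25.6 − (0.8)² = 24.96;  Var(V) = 13.6 − (3.52)² = 1.2096
Cov(U,V) = 1.52 − (0.8)(3.52) = -1.296
Var(2U + V) = (2)²·24.96 + (1)²·1.2096 + 2·(2)·(1)·-1.296 = 95.8656

95.8656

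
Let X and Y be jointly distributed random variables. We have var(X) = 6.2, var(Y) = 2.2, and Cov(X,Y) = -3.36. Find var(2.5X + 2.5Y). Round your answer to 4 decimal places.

10.5000

var(2.5X + 2.5Y) = (2.5)²·var(X) + (2.5)²·var(Y) + 2·(2.5)·(2.5)·Cov(X,Y)
= 6.25·6.2 + 6.25·2.2 + 12.5·-3.36 = 10.5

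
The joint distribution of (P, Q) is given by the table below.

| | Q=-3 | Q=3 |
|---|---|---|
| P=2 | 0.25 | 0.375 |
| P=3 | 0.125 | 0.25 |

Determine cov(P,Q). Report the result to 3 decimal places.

E[P] = 2.375,  E[Q] = 0.75
E[PQ] = 1.875
cov(P,Q) = E[PQ] − E[P]E[Q] = 1.875 − (2.375)(0.75) = 0.09375

0.094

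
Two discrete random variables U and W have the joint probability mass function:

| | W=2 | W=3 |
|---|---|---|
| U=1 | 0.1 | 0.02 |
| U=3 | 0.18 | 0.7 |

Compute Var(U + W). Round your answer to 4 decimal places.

E[U] = 2.76,  E[W] = 2.72,  E[UW] = 7.64
Var(U) = 8.04 − (2.76)² = 0.4224;  Var(W) = 7.6 − (2.72)² = 0.2016
Cov(U,W) = 7.64 − (2.76)(2.72) = 0.1328
Var(U + W) = (1)²·0.4224 + (1)²·0.2016 + 2·(1)·(1)·0.1328 = 0.8896

0.8896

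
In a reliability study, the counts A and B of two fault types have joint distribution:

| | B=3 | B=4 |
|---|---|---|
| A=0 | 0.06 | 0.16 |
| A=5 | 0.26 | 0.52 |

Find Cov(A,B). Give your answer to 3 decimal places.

-0.052

E[A] = 3.9,  E[B] = 3.68
E[AB] = 14.3
Cov(A,B) = E[AB] − E[A]E[B] = 14.3 − (3.9)(3.68) = -0.052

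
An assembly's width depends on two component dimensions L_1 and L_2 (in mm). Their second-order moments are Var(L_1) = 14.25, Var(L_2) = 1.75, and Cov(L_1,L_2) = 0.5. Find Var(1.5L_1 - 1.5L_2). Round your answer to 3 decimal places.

33.750

Var(1.5L_1 - 1.5L_2) = (1.5)²·Var(L_1) + (-1.5)²·Var(L_2) + 2·(1.5)·(-1.5)·Cov(L_1,L_2)
= 2.25·14.25 + 2.25·1.75 + -4.5·0.5 = 33.75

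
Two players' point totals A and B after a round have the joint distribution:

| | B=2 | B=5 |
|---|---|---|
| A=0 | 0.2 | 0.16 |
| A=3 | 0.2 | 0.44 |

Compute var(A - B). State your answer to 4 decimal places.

E[A] = 1.92,  E[B] = 3.8,  E[AB] = 7.8
var(A) = 5.76 − (1.92)² = 2.0736;  var(B) = 16.6 − (3.8)² = 2.16
Cov(A,B) = 7.8 − (1.92)(3.8) = 0.504
var(A - B) = (1)²·2.0736 + (-1)²·2.16 + 2·(1)·(-1)·0.504 = 3.2256

3.2256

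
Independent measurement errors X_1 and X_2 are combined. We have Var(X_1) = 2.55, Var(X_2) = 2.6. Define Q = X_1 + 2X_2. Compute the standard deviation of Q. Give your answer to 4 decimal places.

By independence, Var(Q) = (1)²Var(X_1) + (2)²Var(X_2)
= (1)²·2.55 + (2)²·2.6 = 12.95
SD(Q) = √12.95 ≈ 3.5986

3.5986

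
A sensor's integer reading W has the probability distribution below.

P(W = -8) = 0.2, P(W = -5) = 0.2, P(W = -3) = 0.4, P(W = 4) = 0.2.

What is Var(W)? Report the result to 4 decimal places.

E[W] = (-8)(0.2) + (-5)(0.2) + (-3)(0.4) + (4)(0.2) = -3
E[W²] = (-8)²(0.2) + (-5)²(0.2) + (-3)²(0.4) + (4)²(0.2) = 24.6
Var(W) = E[W²] − (E[W])² = 24.6 − (-3)² = 15.6

15.6000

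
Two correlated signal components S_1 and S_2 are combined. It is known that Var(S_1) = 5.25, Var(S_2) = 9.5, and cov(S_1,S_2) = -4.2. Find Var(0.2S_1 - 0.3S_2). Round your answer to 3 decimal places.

1.569

Var(0.2S_1 - 0.3S_2) = (0.2)²·Var(S_1) + (-0.3)²·Var(S_2) + 2·(0.2)·(-0.3)·cov(S_1,S_2)
= 0.04·5.25 + 0.09·9.5 + -0.12·-4.2 = 1.569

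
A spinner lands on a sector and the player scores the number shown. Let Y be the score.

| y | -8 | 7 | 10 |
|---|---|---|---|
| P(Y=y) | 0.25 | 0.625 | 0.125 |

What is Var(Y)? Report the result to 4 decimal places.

E[Y] = (-8)(0.25) + (7)(0.625) + (10)(0.125) = 3.625
E[Y²] = (-8)²(0.25) + (7)²(0.625) + (10)²(0.125) = 59.125
Var(Y) = E[Y²] − (E[Y])² = 59.125 − (3.625)² = 45.984375

45.9844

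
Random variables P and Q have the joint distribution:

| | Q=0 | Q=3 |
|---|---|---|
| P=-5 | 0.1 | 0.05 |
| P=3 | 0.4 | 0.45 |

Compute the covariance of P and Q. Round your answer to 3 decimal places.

E[P] = 1.8,  E[Q] = 1.5
E[PQ] = 3.3
Cov(P,Q) = E[PQ] − E[P]E[Q] = 3.3 − (1.8)(1.5) = 0.6

0.600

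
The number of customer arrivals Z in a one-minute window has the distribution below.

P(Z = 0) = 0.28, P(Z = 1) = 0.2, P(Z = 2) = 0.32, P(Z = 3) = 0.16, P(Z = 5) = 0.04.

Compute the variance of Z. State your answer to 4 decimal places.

E[Z] = (0)(0.28) + (1)(0.2) + (2)(0.32) + (3)(0.16) + (5)(0.04) = 1.52
E[Z²] = (0)²(0.28) + (1)²(0.2) + (2)²(0.32) + (3)²(0.16) + (5)²(0.04) = 3.92
V(Z) = E[Z²] − (E[Z])² = 3.92 − (1.52)² = 1.6096

1.6096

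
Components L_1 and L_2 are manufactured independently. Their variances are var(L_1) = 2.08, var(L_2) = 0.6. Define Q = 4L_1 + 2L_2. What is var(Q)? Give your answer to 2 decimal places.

35.68

By independence, var(Q) = (4)²var(L_1) + (2)²var(L_2)
= (4)²·2.08 + (2)²·0.6 = 35.68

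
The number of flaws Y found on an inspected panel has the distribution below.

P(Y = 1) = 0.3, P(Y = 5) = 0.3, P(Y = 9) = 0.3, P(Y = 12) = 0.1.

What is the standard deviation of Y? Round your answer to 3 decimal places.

3.743

E[Y] = (1)(0.3) + (5)(0.3) + (9)(0.3) + (12)(0.1) = 5.7
E[Y²] = (1)²(0.3) + (5)²(0.3) + (9)²(0.3) + (12)²(0.1) = 46.5
var(Y) = E[Y²] − (E[Y])² = 46.5 − (5.7)² = 14.01
SD(Y) = √14.01 ≈ 3.743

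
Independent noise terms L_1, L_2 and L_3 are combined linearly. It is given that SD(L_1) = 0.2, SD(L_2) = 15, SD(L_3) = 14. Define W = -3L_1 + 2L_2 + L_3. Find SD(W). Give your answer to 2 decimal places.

V(L_1) = 0.04, V(L_2) = 225, V(L_3) = 196
By independence, V(W) = (-3)²V(L_1) + (2)²V(L_2) + (1)²V(L_3)
= (-3)²·0.04 + (2)²·225 + (1)²·196 = 1096.36
SD(W) = √1096.36 ≈ 33.11

33.11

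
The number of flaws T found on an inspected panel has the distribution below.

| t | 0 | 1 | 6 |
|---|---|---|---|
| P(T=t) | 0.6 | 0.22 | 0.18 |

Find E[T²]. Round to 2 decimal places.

6.70

E[T²] = (0)²(0.6) + (1)²(0.22) + (6)²(0.18) = 6.7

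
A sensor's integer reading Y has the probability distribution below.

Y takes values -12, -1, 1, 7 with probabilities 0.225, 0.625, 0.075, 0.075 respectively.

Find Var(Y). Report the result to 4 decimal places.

29.3494

E[Y] = (-12)(0.225) + (-1)(0.625) + (1)(0.075) + (7)(0.075) = -2.725
E[Y²] = (-12)²(0.225) + (-1)²(0.625) + (1)²(0.075) + (7)²(0.075) = 36.775
Var(Y) = E[Y²] − (E[Y])² = 36.775 − (-2.725)² = 29.349375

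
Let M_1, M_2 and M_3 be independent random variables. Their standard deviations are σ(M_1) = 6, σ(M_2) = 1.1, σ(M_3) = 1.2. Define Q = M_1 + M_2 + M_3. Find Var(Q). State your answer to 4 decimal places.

Var(M_1) = 36, Var(M_2) = 1.21, Var(M_3) = 1.44
By independence, Var(Q) = (1)²Var(M_1) + (1)²Var(M_2) + (1)²Var(M_3)
= (1)²·36 + (1)²·1.21 + (1)²·1.44 = 38.65

38.6500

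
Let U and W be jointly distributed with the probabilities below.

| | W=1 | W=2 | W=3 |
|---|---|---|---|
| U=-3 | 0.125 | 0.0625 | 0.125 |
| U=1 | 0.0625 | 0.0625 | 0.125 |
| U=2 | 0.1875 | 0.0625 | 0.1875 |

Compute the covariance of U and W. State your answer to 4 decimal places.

0.0508

E[U] = 0.1875,  E[W] = 2.0625
E[UW] = 0.4375
Cov(U,W) = E[UW] − E[U]E[W] = 0.4375 − (0.1875)(2.0625) = 0.05078125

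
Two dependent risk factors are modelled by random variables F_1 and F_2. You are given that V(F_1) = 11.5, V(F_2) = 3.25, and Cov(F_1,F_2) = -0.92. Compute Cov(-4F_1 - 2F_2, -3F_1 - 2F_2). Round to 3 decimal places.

138.120

Cov(-4F_1 - 2F_2, -3F_1 - 2F_2) = (-4)(-3)V(F_1) + (-2)(-2)V(F_2) + [(-4)(-2) + (-2)(-3)]Cov(F_1,F_2)
= 12·11.5 + 4·3.25 + 14·-0.92 = 138.12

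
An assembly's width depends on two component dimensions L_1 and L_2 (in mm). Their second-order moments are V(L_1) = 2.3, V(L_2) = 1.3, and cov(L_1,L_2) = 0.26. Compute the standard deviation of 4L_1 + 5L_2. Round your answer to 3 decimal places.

8.927

V(4L_1 + 5L_2) = (4)²·V(L_1) + (5)²·V(L_2) + 2·(4)·(5)·cov(L_1,L_2)
= 16·2.3 + 25·1.3 + 40·0.26 = 79.7
SD(4L_1 + 5L_2) = √79.7 ≈ 8.927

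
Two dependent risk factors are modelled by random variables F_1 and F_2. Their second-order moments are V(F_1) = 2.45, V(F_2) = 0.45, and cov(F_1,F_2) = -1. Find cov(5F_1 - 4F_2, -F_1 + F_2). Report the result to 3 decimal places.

-23.050

cov(5F_1 - 4F_2, -F_1 + F_2) = (5)(-1)V(F_1) + (-4)(1)V(F_2) + [(5)(1) + (-4)(-1)]cov(F_1,F_2)
= -5·2.45 + -4·0.45 + 9·-1 = -23.05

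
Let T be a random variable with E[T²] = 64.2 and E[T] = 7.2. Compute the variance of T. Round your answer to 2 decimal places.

Var(T) = 64.2 − (7.2)² = 12.36

12.36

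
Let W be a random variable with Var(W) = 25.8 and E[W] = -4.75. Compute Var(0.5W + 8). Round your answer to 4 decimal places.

6.4500

Var(0.5W + 8) = (0.5)²·Var(W) = 0.25·25.8 = 6.45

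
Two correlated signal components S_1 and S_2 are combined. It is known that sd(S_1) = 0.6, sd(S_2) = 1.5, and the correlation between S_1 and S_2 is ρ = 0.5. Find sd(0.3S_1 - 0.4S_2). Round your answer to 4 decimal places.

V(S_1) = (0.6)² = 0.36;  V(S_2) = (1.5)² = 2.25
Cov(S_1,S_2) = ρ·sd(S_1)·sd(S_2) = 0.5·0.6·1.5 = 0.45
V(0.3S_1 - 0.4S_2) = (0.3)²·V(S_1) + (-0.4)²·V(S_2) + 2·(0.3)·(-0.4)·Cov(S_1,S_2)
= 0.09·0.36 + 0.16·2.25 + -0.24·0.45 = 0.2844
sd(0.3S_1 - 0.4S_2) = √0.2844 ≈ 0.5333

0.5333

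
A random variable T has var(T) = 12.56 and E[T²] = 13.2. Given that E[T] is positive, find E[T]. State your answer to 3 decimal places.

(E[T])² = E[T²] − var(T) = 13.2 − 12.56 = 0.64
E[T] = √0.64 = 0.8

0.800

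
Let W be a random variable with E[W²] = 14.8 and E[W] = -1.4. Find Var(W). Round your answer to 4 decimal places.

Var(W) = 14.8 − (-1.4)² = 12.84

12.8400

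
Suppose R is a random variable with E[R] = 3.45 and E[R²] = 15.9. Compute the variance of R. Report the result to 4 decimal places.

var(R) = 15.9 − (3.45)² = 3.9975

3.9975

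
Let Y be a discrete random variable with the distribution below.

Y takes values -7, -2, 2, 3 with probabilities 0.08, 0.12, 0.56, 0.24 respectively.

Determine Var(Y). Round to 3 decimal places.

E[Y] = (-7)(0.08) + (-2)(0.12) + (2)(0.56) + (3)(0.24) = 1.04
E[Y²] = (-7)²(0.08) + (-2)²(0.12) + (2)²(0.56) + (3)²(0.24) = 8.8
Var(Y) = E[Y²] − (E[Y])² = 8.8 − (1.04)² = 7.7184

7.718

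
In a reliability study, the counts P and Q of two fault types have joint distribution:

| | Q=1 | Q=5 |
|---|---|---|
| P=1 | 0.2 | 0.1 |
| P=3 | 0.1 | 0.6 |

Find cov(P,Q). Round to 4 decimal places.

E[P] = 2.4,  E[Q] = 3.8
E[PQ] = 10
cov(P,Q) = E[PQ] − E[P]E[Q] = 10 − (2.4)(3.8) = 0.88

0.8800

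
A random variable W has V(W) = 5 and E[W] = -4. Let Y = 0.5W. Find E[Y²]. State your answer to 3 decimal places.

5.250

E[0.5W] = 0.5·-4 = -2
V(0.5W) = (0.5)²·5 = 1.25
E[Y²] = V(Y) + (E[Y])² = 1.25 + (-2)² = 5.25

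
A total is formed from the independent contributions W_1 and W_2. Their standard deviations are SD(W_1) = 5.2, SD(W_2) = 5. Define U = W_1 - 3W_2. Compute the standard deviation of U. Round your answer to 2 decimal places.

15.88

V(W_1) = 27.04, V(W_2) = 25
By independence, V(U) = (1)²V(W_1) + (-3)²V(W_2)
= (1)²·27.04 + (-3)²·25 = 252.04
SD(U) = √252.04 ≈ 15.88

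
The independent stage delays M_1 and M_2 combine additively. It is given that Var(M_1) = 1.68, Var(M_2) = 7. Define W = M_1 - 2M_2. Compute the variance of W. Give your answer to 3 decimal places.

29.680

By independence, Var(W) = (1)²Var(M_1) + (-2)²Var(M_2)
= (1)²·1.68 + (-2)²·7 = 29.68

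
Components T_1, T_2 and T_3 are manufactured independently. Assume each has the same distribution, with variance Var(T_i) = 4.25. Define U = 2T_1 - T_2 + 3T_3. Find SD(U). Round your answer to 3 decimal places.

7.714

By independence, Var(U) = (2)²Var(T_1) + (-1)²Var(T_2) + (3)²Var(T_3)
= (2)²·4.25 + (-1)²·4.25 + (3)²·4.25 = 59.5
SD(U) = √59.5 ≈ 7.714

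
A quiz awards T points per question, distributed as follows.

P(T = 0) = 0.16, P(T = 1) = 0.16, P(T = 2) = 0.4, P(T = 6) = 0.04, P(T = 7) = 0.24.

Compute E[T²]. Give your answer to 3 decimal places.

E[T²] = (0)²(0.16) + (1)²(0.16) + (2)²(0.4) + (6)²(0.04) + (7)²(0.24) = 14.96

14.960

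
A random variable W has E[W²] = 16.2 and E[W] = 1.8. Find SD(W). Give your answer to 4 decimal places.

Var(W) = 16.2 − (1.8)² = 12.96
SD(W) = √12.96 ≈ 3.6000

3.6000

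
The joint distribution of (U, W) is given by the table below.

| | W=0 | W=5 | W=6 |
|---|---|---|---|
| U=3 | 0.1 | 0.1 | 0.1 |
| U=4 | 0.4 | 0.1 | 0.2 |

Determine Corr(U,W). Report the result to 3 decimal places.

E[U] = 3.7,  E[W] = 2.8
E[UW] = 10.1
Cov(U,W) = E[UW] − E[U]E[W] = 10.1 − (3.7)(2.8) = -0.26
Var(U) = 0.21,  Var(W) = 7.96
ρ = -0.26 / √(0.21·7.96) ≈ -0.201

-0.201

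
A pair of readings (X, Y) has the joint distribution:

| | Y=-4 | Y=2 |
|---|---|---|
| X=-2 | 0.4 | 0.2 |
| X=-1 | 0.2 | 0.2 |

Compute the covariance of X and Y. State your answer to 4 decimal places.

0.2400

E[X] = -1.6,  E[Y] = -1.6
E[XY] = 2.8
Cov(X,Y) = E[XY] − E[X]E[Y] = 2.8 − (-1.6)(-1.6) = 0.24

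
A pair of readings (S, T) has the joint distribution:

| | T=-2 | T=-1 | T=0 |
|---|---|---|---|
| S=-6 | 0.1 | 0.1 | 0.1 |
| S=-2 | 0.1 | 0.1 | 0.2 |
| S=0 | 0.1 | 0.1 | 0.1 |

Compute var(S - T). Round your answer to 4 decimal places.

E[S] = -2.6,  E[T] = -0.9,  E[ST] = 2.4
var(S) = 12.4 − (-2.6)² = 5.64;  var(T) = 1.5 − (-0.9)² = 0.69
Cov(S,T) = 2.4 − (-2.6)(-0.9) = 0.06
var(S - T) = (1)²·5.64 + (-1)²·0.69 + 2·(1)·(-1)·0.06 = 6.21

6.2100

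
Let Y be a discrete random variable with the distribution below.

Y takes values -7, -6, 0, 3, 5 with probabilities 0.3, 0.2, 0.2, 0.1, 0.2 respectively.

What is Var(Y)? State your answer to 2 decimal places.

E[Y] = (-7)(0.3) + (-6)(0.2) + (0)(0.2) + (3)(0.1) + (5)(0.2) = -2
E[Y²] = (-7)²(0.3) + (-6)²(0.2) + (0)²(0.2) + (3)²(0.1) + (5)²(0.2) = 27.8
Var(Y) = E[Y²] − (E[Y])² = 27.8 − (-2)² = 23.8

23.80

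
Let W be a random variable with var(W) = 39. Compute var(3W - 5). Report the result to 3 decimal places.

351.000

var(3W - 5) = (3)²·var(W) = 9·39 = 351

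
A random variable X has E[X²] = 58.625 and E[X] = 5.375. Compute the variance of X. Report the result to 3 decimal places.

29.734

var(X) = 58.625 − (5.375)² = 29.734375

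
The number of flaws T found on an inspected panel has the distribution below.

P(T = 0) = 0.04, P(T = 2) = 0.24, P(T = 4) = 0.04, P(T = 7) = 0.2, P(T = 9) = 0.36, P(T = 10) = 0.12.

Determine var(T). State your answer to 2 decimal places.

10.57

E[T] = (0)(0.04) + (2)(0.24) + (4)(0.04) + (7)(0.2) + (9)(0.36) + (10)(0.12) = 6.48
E[T²] = (0)²(0.04) + (2)²(0.24) + (4)²(0.04) + (7)²(0.2) + (9)²(0.36) + (10)²(0.12) = 52.56
var(T) = E[T²] − (E[T])² = 52.56 − (6.48)² = 10.5696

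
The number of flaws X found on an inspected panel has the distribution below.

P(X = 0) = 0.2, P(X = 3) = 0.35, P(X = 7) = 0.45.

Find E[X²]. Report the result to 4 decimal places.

E[X²] = (0)²(0.2) + (3)²(0.35) + (7)²(0.45) = 25.2

25.2000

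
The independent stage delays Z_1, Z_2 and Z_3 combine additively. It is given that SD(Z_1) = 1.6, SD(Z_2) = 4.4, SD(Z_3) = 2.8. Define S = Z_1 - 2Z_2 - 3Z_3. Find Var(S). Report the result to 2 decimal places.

Var(Z_1) = 2.56, Var(Z_2) = 19.36, Var(Z_3) = 7.84
By independence, Var(S) = (1)²Var(Z_1) + (-2)²Var(Z_2) + (-3)²Var(Z_3)
= (1)²·2.56 + (-2)²·19.36 + (-3)²·7.84 = 150.56

150.56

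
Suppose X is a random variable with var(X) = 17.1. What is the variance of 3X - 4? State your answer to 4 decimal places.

var(3X - 4) = (3)²·var(X) = 9·17.1 = 153.9

153.9000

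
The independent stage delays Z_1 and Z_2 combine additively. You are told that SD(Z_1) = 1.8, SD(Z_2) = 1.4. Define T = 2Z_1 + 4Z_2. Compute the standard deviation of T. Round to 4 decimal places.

6.6573

Var(Z_1) = 3.24, Var(Z_2) = 1.96
By independence, Var(T) = (2)²Var(Z_1) + (4)²Var(Z_2)
= (2)²·3.24 + (4)²·1.96 = 44.32
SD(T) = √44.32 ≈ 6.6573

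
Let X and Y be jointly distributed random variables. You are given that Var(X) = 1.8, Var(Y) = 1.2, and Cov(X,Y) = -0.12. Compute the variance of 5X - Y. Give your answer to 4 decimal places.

Var(5X - Y) = (5)²·Var(X) + (-1)²·Var(Y) + 2·(5)·(-1)·Cov(X,Y)
= 25·1.8 + 1·1.2 + -10·-0.12 = 47.4

47.4000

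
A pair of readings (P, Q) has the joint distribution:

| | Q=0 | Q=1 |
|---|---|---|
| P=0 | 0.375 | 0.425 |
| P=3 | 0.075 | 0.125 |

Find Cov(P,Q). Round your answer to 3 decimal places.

0.045

E[P] = 0.6,  E[Q] = 0.55
E[PQ] = 0.375
Cov(P,Q) = E[PQ] − E[P]E[Q] = 0.375 − (0.6)(0.55) = 0.045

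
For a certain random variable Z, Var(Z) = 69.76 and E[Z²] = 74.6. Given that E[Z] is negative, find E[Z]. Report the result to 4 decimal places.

(E[Z])² = E[Z²] − Var(Z) = 74.6 − 69.76 = 4.84
E[Z] = −√4.84 = -2.2

-2.2000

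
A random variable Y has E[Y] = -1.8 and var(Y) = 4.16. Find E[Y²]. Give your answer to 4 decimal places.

E[Y²] = var(Y) + (E[Y])² = 4.16 + (-1.8)² = 7.4

7.4000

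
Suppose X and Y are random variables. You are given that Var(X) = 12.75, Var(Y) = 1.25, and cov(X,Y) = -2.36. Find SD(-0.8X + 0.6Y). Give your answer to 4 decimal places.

3.2978

Var(-0.8X + 0.6Y) = (-0.8)²·Var(X) + (0.6)²·Var(Y) + 2·(-0.8)·(0.6)·cov(X,Y)
= 0.64·12.75 + 0.36·1.25 + -0.96·-2.36 = 10.8756
SD(-0.8X + 0.6Y) = √10.8756 ≈ 3.2978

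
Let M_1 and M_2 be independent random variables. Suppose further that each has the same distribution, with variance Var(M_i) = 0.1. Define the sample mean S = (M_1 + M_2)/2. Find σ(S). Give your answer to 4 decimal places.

0.2236

By independence, Var(S) = (0.5)²Var(M_1) + (0.5)²Var(M_2)
= (0.5)²·0.1 + (0.5)²·0.1 = 0.05
σ(S) = √0.05 ≈ 0.2236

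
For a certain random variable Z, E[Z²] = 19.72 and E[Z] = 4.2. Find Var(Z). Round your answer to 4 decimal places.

Var(Z) = 19.72 − (4.2)² = 2.08

2.0800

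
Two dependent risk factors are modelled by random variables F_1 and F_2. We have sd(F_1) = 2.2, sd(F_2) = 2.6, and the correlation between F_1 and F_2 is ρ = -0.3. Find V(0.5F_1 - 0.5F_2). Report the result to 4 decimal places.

3.7580

V(F_1) = (2.2)² = 4.84;  V(F_2) = (2.6)² = 6.76
cov(F_1,F_2) = ρ·sd(F_1)·sd(F_2) = -0.3·2.2·2.6 = -1.716
V(0.5F_1 - 0.5F_2) = (0.5)²·V(F_1) + (-0.5)²·V(F_2) + 2·(0.5)·(-0.5)·cov(F_1,F_2)
= 0.25·4.84 + 0.25·6.76 + -0.5·-1.716 = 3.758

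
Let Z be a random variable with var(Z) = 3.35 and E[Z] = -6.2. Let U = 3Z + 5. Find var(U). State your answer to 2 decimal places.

var(3Z + 5) = (3)²·var(Z) = 9·3.35 = 30.15

30.15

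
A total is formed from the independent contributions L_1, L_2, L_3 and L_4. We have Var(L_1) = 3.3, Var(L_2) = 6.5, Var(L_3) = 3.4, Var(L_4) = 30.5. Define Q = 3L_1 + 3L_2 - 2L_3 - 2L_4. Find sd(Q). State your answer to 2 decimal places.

14.96

By independence, Var(Q) = (3)²Var(L_1) + (3)²Var(L_2) + (-2)²Var(L_3) + (-2)²Var(L_4)
= (3)²·3.3 + (3)²·6.5 + (-2)²·3.4 + (-2)²·30.5 = 223.8
sd(Q) = √223.8 ≈ 14.96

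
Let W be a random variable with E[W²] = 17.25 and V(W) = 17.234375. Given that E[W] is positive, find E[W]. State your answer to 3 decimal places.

(E[W])² = E[W²] − V(W) = 17.25 − 17.234375 = 0.015625
E[W] = √0.015625 = 0.125

0.125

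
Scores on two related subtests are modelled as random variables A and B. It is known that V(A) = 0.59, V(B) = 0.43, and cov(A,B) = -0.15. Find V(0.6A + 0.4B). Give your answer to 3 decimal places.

V(0.6A + 0.4B) = (0.6)²·V(A) + (0.4)²·V(B) + 2·(0.6)·(0.4)·cov(A,B)
= 0.36·0.59 + 0.16·0.43 + 0.48·-0.15 = 0.2092

0.209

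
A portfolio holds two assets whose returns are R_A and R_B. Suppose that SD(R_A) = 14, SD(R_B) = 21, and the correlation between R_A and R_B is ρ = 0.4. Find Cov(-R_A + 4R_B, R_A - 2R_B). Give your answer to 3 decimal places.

Var(R_A) = (14)² = 196;  Var(R_B) = (21)² = 441
Cov(R_A,R_B) = ρ·SD(R_A)·SD(R_B) = 0.4·14·21 = 117.6
Cov(-R_A + 4R_B, R_A - 2R_B) = (-1)(1)Var(R_A) + (4)(-2)Var(R_B) + [(-1)(-2) + (4)(1)]Cov(R_A,R_B)
= -1·196 + -8·441 + 6·117.6 = -3018.4

-3018.400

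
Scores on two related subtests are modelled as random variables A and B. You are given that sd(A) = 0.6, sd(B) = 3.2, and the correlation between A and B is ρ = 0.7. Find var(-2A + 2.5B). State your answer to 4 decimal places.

52.0000

var(A) = (0.6)² = 0.36;  var(B) = (3.2)² = 10.24
Cov(A,B) = ρ·sd(A)·sd(B) = 0.7·0.6·3.2 = 1.344
var(-2A + 2.5B) = (-2)²·var(A) + (2.5)²·var(B) + 2·(-2)·(2.5)·Cov(A,B)
= 4·0.36 + 6.25·10.24 + -10·1.344 = 52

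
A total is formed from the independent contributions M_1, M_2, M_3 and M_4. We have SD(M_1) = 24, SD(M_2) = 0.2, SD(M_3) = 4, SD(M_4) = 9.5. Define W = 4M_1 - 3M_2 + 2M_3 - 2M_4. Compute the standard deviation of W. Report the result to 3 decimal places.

Var(M_1) = 576, Var(M_2) = 0.04, Var(M_3) = 16, Var(M_4) = 90.25
By independence, Var(W) = (4)²Var(M_1) + (-3)²Var(M_2) + (2)²Var(M_3) + (-2)²Var(M_4)
= (4)²·576 + (-3)²·0.04 + (2)²·16 + (-2)²·90.25 = 9641.36
SD(W) = √9641.36 ≈ 98.190

98.190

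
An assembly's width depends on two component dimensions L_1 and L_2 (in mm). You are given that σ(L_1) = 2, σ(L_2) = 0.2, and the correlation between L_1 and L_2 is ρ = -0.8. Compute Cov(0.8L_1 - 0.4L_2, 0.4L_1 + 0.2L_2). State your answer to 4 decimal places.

1.2768

V(L_1) = (2)² = 4;  V(L_2) = (0.2)² = 0.04
Cov(L_1,L_2) = ρ·σ(L_1)·σ(L_2) = -0.8·2·0.2 = -0.32
Cov(0.8L_1 - 0.4L_2, 0.4L_1 + 0.2L_2) = (0.8)(0.4)V(L_1) + (-0.4)(0.2)V(L_2) + [(0.8)(0.2) + (-0.4)(0.4)]Cov(L_1,L_2)
= 0.32·4 + -0.08·0.04 + 0·-0.32 = 1.2768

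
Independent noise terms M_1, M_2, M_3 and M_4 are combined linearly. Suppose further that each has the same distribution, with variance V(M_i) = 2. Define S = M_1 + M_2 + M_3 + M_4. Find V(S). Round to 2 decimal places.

By independence, V(S) = (1)²V(M_1) + (1)²V(M_2) + (1)²V(M_3) + (1)²V(M_4)
= (1)²·2 + (1)²·2 + (1)²·2 + (1)²·2 = 8

8.00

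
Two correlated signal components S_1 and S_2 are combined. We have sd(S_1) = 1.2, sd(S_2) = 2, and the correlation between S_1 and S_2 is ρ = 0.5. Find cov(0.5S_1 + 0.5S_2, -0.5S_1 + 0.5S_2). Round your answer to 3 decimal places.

0.640

Var(S_1) = (1.2)² = 1.44;  Var(S_2) = (2)² = 4
cov(S_1,S_2) = ρ·sd(S_1)·sd(S_2) = 0.5·1.2·2 = 1.2
cov(0.5S_1 + 0.5S_2, -0.5S_1 + 0.5S_2) = (0.5)(-0.5)Var(S_1) + (0.5)(0.5)Var(S_2) + [(0.5)(0.5) + (0.5)(-0.5)]cov(S_1,S_2)
= -0.25·1.44 + 0.25·4 + 0·1.2 = 0.64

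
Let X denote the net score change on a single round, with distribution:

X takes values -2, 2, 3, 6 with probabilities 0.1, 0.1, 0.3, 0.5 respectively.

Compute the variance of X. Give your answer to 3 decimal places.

6.290

E[X] = (-2)(0.1) + (2)(0.1) + (3)(0.3) + (6)(0.5) = 3.9
E[X²] = (-2)²(0.1) + (2)²(0.1) + (3)²(0.3) + (6)²(0.5) = 21.5
Var(X) = E[X²] − (E[X])² = 21.5 − (3.9)² = 6.29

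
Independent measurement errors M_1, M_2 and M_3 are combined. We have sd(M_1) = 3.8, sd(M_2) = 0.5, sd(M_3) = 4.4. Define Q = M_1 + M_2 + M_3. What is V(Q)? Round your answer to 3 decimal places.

34.050

V(M_1) = 14.44, V(M_2) = 0.25, V(M_3) = 19.36
By independence, V(Q) = (1)²V(M_1) + (1)²V(M_2) + (1)²V(M_3)
= (1)²·14.44 + (1)²·0.25 + (1)²·19.36 = 34.05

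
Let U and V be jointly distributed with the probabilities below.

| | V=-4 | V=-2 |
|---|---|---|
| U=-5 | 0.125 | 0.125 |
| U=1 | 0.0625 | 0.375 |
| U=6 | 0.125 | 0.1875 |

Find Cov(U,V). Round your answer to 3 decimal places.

0.289

E[U] = 1.0625,  E[V] = -2.625
E[UV] = -2.5
Cov(U,V) = E[UV] − E[U]E[V] = -2.5 − (1.0625)(-2.625) = 0.2890625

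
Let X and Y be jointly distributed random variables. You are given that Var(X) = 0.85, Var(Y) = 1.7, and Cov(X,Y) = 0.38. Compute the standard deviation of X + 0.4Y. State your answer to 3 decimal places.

Var(X + 0.4Y) = (1)²·Var(X) + (0.4)²·Var(Y) + 2·(1)·(0.4)·Cov(X,Y)
= 1·0.85 + 0.16·1.7 + 0.8·0.38 = 1.426
σ(X + 0.4Y) = √1.426 ≈ 1.194

1.194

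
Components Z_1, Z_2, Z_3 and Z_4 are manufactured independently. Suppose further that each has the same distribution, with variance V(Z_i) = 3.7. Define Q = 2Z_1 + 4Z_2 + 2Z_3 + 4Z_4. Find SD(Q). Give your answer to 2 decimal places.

12.17

By independence, V(Q) = (2)²V(Z_1) + (4)²V(Z_2) + (2)²V(Z_3) + (4)²V(Z_4)
= (2)²·3.7 + (4)²·3.7 + (2)²·3.7 + (4)²·3.7 = 148
SD(Q) = √148 ≈ 12.17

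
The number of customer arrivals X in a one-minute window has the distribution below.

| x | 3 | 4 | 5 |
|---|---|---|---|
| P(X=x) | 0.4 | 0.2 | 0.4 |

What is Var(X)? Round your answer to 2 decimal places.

E[X] = (3)(0.4) + (4)(0.2) + (5)(0.4) = 4
E[X²] = (3)²(0.4) + (4)²(0.2) + (5)²(0.4) = 16.8
Var(X) = E[X²] − (E[X])² = 16.8 − (4)² = 0.8

0.80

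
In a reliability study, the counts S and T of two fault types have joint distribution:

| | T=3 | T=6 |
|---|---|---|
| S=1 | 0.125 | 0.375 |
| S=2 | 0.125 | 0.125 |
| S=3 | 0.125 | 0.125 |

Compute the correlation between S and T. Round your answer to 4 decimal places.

E[S] = 1.75,  E[T] = 4.875
E[ST] = 8.25
cov(S,T) = E[ST] − E[S]E[T] = 8.25 − (1.75)(4.875) = -0.28125
V(S) = 0.6875,  V(T) = 2.109375
ρ = -0.28125 / √(0.6875·2.109375) ≈ -0.2335

-0.2335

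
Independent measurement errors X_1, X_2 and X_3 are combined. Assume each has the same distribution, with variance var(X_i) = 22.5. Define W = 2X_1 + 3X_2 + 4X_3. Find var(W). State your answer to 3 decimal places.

By independence, var(W) = (2)²var(X_1) + (3)²var(X_2) + (4)²var(X_3)
= (2)²·22.5 + (3)²·22.5 + (4)²·22.5 = 652.5

652.500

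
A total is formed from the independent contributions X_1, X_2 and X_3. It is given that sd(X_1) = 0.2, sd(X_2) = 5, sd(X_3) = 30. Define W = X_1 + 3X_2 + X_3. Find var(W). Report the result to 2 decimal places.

1125.04

var(X_1) = 0.04, var(X_2) = 25, var(X_3) = 900
By independence, var(W) = (1)²var(X_1) + (3)²var(X_2) + (1)²var(X_3)
= (1)²·0.04 + (3)²·25 + (1)²·900 = 1125.04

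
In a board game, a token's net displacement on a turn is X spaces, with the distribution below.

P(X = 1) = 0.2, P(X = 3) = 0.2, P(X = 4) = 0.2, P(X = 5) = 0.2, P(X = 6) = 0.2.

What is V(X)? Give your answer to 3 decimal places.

E[X] = (1)(0.2) + (3)(0.2) + (4)(0.2) + (5)(0.2) + (6)(0.2) = 3.8
E[X²] = (1)²(0.2) + (3)²(0.2) + (4)²(0.2) + (5)²(0.2) + (6)²(0.2) = 17.4
V(X) = E[X²] − (E[X])² = 17.4 − (3.8)² = 2.96

2.960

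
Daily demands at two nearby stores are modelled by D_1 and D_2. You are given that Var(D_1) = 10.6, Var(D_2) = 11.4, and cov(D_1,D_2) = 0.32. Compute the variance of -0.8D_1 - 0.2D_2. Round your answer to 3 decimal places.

Var(-0.8D_1 - 0.2D_2) = (-0.8)²·Var(D_1) + (-0.2)²·Var(D_2) + 2·(-0.8)·(-0.2)·cov(D_1,D_2)
= 0.64·10.6 + 0.04·11.4 + 0.32·0.32 = 7.3424

7.342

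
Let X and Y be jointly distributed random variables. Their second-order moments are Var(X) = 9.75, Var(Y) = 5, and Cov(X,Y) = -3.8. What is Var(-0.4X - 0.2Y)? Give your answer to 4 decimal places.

1.1520

Var(-0.4X - 0.2Y) = (-0.4)²·Var(X) + (-0.2)²·Var(Y) + 2·(-0.4)·(-0.2)·Cov(X,Y)
= 0.16·9.75 + 0.04·5 + 0.16·-3.8 = 1.152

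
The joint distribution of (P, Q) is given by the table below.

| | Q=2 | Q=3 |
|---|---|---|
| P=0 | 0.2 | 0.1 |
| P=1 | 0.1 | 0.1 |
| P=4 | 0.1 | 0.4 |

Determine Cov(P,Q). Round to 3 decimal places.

E[P] = 2.2,  E[Q] = 2.6
E[PQ] = 6.1
Cov(P,Q) = E[PQ] − E[P]E[Q] = 6.1 − (2.2)(2.6) = 0.38

0.380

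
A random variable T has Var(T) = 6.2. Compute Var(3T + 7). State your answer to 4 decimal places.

55.8000

Var(3T + 7) = (3)²·Var(T) = 9·6.2 = 55.8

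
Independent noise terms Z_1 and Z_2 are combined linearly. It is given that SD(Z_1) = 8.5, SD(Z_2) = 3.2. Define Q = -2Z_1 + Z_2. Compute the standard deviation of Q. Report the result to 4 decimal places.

V(Z_1) = 72.25, V(Z_2) = 10.24
By independence, V(Q) = (-2)²V(Z_1) + (1)²V(Z_2)
= (-2)²·72.25 + (1)²·10.24 = 299.24
SD(Q) = √299.24 ≈ 17.2986

17.2986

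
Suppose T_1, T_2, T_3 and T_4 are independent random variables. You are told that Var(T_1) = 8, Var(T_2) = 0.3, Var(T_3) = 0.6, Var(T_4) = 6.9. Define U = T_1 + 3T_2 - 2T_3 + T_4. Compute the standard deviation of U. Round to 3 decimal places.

By independence, Var(U) = (1)²Var(T_1) + (3)²Var(T_2) + (-2)²Var(T_3) + (1)²Var(T_4)
= (1)²·8 + (3)²·0.3 + (-2)²·0.6 + (1)²·6.9 = 20
SD(U) = √20 ≈ 4.472

4.472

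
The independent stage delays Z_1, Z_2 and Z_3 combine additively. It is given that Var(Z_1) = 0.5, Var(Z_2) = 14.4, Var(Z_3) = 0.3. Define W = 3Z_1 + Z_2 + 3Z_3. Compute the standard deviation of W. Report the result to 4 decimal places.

By independence, Var(W) = (3)²Var(Z_1) + (1)²Var(Z_2) + (3)²Var(Z_3)
= (3)²·0.5 + (1)²·14.4 + (3)²·0.3 = 21.6
sd(W) = √21.6 ≈ 4.6476

4.6476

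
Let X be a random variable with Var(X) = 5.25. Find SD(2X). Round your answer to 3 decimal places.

4.583

Var(2X) = (2)²·5.25 = 21
SD(2X) = √21 ≈ 4.583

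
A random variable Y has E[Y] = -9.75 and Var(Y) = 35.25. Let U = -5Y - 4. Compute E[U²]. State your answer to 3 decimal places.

2883.813

E[-5Y - 4] = -5·-9.75 − 4 = 44.75
Var(-5Y - 4) = (-5)²·35.25 = 881.25
E[U²] = Var(U) + (E[U])² = 881.25 + (44.75)² = 2883.8125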